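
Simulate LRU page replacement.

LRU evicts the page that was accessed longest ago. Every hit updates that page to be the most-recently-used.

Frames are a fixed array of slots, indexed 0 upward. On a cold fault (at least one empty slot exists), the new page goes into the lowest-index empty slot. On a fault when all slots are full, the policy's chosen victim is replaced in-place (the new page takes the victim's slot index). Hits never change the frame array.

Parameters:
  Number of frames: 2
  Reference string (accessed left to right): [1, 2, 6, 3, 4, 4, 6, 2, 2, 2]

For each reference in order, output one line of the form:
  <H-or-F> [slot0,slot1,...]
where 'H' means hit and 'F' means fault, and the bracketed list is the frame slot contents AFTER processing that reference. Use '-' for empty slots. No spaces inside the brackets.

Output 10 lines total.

F [1,-]
F [1,2]
F [6,2]
F [6,3]
F [4,3]
H [4,3]
F [4,6]
F [2,6]
H [2,6]
H [2,6]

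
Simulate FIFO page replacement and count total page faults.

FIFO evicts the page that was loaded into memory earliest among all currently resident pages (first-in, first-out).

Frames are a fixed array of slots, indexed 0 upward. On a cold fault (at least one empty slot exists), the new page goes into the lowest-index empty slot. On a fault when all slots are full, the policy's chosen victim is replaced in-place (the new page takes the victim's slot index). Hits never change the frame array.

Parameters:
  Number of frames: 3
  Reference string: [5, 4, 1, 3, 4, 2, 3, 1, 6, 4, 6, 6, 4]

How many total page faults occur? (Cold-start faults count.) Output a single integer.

Answer: 7

Derivation:
Step 0: ref 5 → FAULT, frames=[5,-,-]
Step 1: ref 4 → FAULT, frames=[5,4,-]
Step 2: ref 1 → FAULT, frames=[5,4,1]
Step 3: ref 3 → FAULT (evict 5), frames=[3,4,1]
Step 4: ref 4 → HIT, frames=[3,4,1]
Step 5: ref 2 → FAULT (evict 4), frames=[3,2,1]
Step 6: ref 3 → HIT, frames=[3,2,1]
Step 7: ref 1 → HIT, frames=[3,2,1]
Step 8: ref 6 → FAULT (evict 1), frames=[3,2,6]
Step 9: ref 4 → FAULT (evict 3), frames=[4,2,6]
Step 10: ref 6 → HIT, frames=[4,2,6]
Step 11: ref 6 → HIT, frames=[4,2,6]
Step 12: ref 4 → HIT, frames=[4,2,6]
Total faults: 7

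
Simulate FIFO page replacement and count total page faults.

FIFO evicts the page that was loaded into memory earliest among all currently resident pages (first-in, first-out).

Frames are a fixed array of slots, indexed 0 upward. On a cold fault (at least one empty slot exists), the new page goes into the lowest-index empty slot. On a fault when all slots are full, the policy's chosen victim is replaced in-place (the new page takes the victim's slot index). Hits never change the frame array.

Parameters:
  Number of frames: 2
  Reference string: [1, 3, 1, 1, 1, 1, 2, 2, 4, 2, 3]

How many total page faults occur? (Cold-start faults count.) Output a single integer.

Answer: 5

Derivation:
Step 0: ref 1 → FAULT, frames=[1,-]
Step 1: ref 3 → FAULT, frames=[1,3]
Step 2: ref 1 → HIT, frames=[1,3]
Step 3: ref 1 → HIT, frames=[1,3]
Step 4: ref 1 → HIT, frames=[1,3]
Step 5: ref 1 → HIT, frames=[1,3]
Step 6: ref 2 → FAULT (evict 1), frames=[2,3]
Step 7: ref 2 → HIT, frames=[2,3]
Step 8: ref 4 → FAULT (evict 3), frames=[2,4]
Step 9: ref 2 → HIT, frames=[2,4]
Step 10: ref 3 → FAULT (evict 2), frames=[3,4]
Total faults: 5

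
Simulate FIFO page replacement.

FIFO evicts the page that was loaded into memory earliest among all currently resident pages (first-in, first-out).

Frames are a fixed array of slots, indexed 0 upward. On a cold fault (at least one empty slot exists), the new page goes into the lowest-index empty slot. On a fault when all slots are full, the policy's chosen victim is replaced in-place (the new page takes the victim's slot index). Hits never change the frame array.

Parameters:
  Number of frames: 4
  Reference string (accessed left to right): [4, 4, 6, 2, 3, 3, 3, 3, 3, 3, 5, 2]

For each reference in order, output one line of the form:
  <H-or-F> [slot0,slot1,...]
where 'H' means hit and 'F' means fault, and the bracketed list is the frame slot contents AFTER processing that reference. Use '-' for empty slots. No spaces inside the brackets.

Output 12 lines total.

F [4,-,-,-]
H [4,-,-,-]
F [4,6,-,-]
F [4,6,2,-]
F [4,6,2,3]
H [4,6,2,3]
H [4,6,2,3]
H [4,6,2,3]
H [4,6,2,3]
H [4,6,2,3]
F [5,6,2,3]
H [5,6,2,3]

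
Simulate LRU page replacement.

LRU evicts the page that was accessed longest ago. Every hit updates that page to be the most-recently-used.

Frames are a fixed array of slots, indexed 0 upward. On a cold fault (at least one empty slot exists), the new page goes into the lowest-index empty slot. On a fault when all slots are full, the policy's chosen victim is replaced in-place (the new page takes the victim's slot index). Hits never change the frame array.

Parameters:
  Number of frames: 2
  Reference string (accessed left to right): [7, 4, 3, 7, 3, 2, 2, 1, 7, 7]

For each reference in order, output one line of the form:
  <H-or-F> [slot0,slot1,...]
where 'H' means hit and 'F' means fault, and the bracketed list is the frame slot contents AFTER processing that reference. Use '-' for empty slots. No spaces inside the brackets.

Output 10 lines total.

F [7,-]
F [7,4]
F [3,4]
F [3,7]
H [3,7]
F [3,2]
H [3,2]
F [1,2]
F [1,7]
H [1,7]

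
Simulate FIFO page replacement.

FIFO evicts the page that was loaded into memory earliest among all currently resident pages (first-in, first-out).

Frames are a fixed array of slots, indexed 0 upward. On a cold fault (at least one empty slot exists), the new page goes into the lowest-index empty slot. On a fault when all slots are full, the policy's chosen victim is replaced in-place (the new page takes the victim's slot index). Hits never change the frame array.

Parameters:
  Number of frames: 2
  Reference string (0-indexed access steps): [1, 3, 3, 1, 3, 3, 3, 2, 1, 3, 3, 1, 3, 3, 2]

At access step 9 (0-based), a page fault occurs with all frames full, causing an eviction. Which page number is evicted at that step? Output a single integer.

Step 0: ref 1 -> FAULT, frames=[1,-]
Step 1: ref 3 -> FAULT, frames=[1,3]
Step 2: ref 3 -> HIT, frames=[1,3]
Step 3: ref 1 -> HIT, frames=[1,3]
Step 4: ref 3 -> HIT, frames=[1,3]
Step 5: ref 3 -> HIT, frames=[1,3]
Step 6: ref 3 -> HIT, frames=[1,3]
Step 7: ref 2 -> FAULT, evict 1, frames=[2,3]
Step 8: ref 1 -> FAULT, evict 3, frames=[2,1]
Step 9: ref 3 -> FAULT, evict 2, frames=[3,1]
At step 9: evicted page 2

Answer: 2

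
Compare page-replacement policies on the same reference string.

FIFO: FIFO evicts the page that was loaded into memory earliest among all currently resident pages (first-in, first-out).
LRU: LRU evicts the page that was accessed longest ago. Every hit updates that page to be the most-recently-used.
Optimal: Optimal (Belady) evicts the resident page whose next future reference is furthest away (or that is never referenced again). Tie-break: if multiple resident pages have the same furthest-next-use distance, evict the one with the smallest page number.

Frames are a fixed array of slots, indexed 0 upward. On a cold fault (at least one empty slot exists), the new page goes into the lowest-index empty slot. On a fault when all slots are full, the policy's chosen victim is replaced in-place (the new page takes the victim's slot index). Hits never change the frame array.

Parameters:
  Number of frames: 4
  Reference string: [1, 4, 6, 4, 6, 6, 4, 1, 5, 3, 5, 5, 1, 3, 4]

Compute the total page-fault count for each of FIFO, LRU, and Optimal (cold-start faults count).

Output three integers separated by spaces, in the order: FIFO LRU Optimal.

--- FIFO ---
  step 0: ref 1 -> FAULT, frames=[1,-,-,-] (faults so far: 1)
  step 1: ref 4 -> FAULT, frames=[1,4,-,-] (faults so far: 2)
  step 2: ref 6 -> FAULT, frames=[1,4,6,-] (faults so far: 3)
  step 3: ref 4 -> HIT, frames=[1,4,6,-] (faults so far: 3)
  step 4: ref 6 -> HIT, frames=[1,4,6,-] (faults so far: 3)
  step 5: ref 6 -> HIT, frames=[1,4,6,-] (faults so far: 3)
  step 6: ref 4 -> HIT, frames=[1,4,6,-] (faults so far: 3)
  step 7: ref 1 -> HIT, frames=[1,4,6,-] (faults so far: 3)
  step 8: ref 5 -> FAULT, frames=[1,4,6,5] (faults so far: 4)
  step 9: ref 3 -> FAULT, evict 1, frames=[3,4,6,5] (faults so far: 5)
  step 10: ref 5 -> HIT, frames=[3,4,6,5] (faults so far: 5)
  step 11: ref 5 -> HIT, frames=[3,4,6,5] (faults so far: 5)
  step 12: ref 1 -> FAULT, evict 4, frames=[3,1,6,5] (faults so far: 6)
  step 13: ref 3 -> HIT, frames=[3,1,6,5] (faults so far: 6)
  step 14: ref 4 -> FAULT, evict 6, frames=[3,1,4,5] (faults so far: 7)
  FIFO total faults: 7
--- LRU ---
  step 0: ref 1 -> FAULT, frames=[1,-,-,-] (faults so far: 1)
  step 1: ref 4 -> FAULT, frames=[1,4,-,-] (faults so far: 2)
  step 2: ref 6 -> FAULT, frames=[1,4,6,-] (faults so far: 3)
  step 3: ref 4 -> HIT, frames=[1,4,6,-] (faults so far: 3)
  step 4: ref 6 -> HIT, frames=[1,4,6,-] (faults so far: 3)
  step 5: ref 6 -> HIT, frames=[1,4,6,-] (faults so far: 3)
  step 6: ref 4 -> HIT, frames=[1,4,6,-] (faults so far: 3)
  step 7: ref 1 -> HIT, frames=[1,4,6,-] (faults so far: 3)
  step 8: ref 5 -> FAULT, frames=[1,4,6,5] (faults so far: 4)
  step 9: ref 3 -> FAULT, evict 6, frames=[1,4,3,5] (faults so far: 5)
  step 10: ref 5 -> HIT, frames=[1,4,3,5] (faults so far: 5)
  step 11: ref 5 -> HIT, frames=[1,4,3,5] (faults so far: 5)
  step 12: ref 1 -> HIT, frames=[1,4,3,5] (faults so far: 5)
  step 13: ref 3 -> HIT, frames=[1,4,3,5] (faults so far: 5)
  step 14: ref 4 -> HIT, frames=[1,4,3,5] (faults so far: 5)
  LRU total faults: 5
--- Optimal ---
  step 0: ref 1 -> FAULT, frames=[1,-,-,-] (faults so far: 1)
  step 1: ref 4 -> FAULT, frames=[1,4,-,-] (faults so far: 2)
  step 2: ref 6 -> FAULT, frames=[1,4,6,-] (faults so far: 3)
  step 3: ref 4 -> HIT, frames=[1,4,6,-] (faults so far: 3)
  step 4: ref 6 -> HIT, frames=[1,4,6,-] (faults so far: 3)
  step 5: ref 6 -> HIT, frames=[1,4,6,-] (faults so far: 3)
  step 6: ref 4 -> HIT, frames=[1,4,6,-] (faults so far: 3)
  step 7: ref 1 -> HIT, frames=[1,4,6,-] (faults so far: 3)
  step 8: ref 5 -> FAULT, frames=[1,4,6,5] (faults so far: 4)
  step 9: ref 3 -> FAULT, evict 6, frames=[1,4,3,5] (faults so far: 5)
  step 10: ref 5 -> HIT, frames=[1,4,3,5] (faults so far: 5)
  step 11: ref 5 -> HIT, frames=[1,4,3,5] (faults so far: 5)
  step 12: ref 1 -> HIT, frames=[1,4,3,5] (faults so far: 5)
  step 13: ref 3 -> HIT, frames=[1,4,3,5] (faults so far: 5)
  step 14: ref 4 -> HIT, frames=[1,4,3,5] (faults so far: 5)
  Optimal total faults: 5

Answer: 7 5 5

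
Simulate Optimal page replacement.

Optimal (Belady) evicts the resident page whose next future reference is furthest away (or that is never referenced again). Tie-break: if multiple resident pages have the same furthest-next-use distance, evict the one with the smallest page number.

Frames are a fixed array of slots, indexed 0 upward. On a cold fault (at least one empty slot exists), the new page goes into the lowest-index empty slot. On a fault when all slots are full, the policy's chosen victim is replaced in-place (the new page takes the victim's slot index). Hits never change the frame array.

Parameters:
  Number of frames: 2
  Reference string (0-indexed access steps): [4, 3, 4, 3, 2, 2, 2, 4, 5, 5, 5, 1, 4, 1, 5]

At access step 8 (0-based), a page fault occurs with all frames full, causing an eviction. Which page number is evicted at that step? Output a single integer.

Answer: 2

Derivation:
Step 0: ref 4 -> FAULT, frames=[4,-]
Step 1: ref 3 -> FAULT, frames=[4,3]
Step 2: ref 4 -> HIT, frames=[4,3]
Step 3: ref 3 -> HIT, frames=[4,3]
Step 4: ref 2 -> FAULT, evict 3, frames=[4,2]
Step 5: ref 2 -> HIT, frames=[4,2]
Step 6: ref 2 -> HIT, frames=[4,2]
Step 7: ref 4 -> HIT, frames=[4,2]
Step 8: ref 5 -> FAULT, evict 2, frames=[4,5]
At step 8: evicted page 2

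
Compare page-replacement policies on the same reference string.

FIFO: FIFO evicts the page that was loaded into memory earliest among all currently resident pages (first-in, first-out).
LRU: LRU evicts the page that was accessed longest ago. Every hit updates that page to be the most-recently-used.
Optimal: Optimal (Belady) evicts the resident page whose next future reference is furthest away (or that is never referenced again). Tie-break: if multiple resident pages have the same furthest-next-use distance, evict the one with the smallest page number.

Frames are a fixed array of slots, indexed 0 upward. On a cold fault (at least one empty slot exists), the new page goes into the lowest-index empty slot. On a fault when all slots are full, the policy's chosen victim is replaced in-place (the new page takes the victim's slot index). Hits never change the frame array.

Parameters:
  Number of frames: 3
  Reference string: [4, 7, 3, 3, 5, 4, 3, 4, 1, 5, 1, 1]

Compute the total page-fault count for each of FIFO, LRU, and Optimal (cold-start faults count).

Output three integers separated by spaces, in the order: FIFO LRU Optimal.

Answer: 6 7 5

Derivation:
--- FIFO ---
  step 0: ref 4 -> FAULT, frames=[4,-,-] (faults so far: 1)
  step 1: ref 7 -> FAULT, frames=[4,7,-] (faults so far: 2)
  step 2: ref 3 -> FAULT, frames=[4,7,3] (faults so far: 3)
  step 3: ref 3 -> HIT, frames=[4,7,3] (faults so far: 3)
  step 4: ref 5 -> FAULT, evict 4, frames=[5,7,3] (faults so far: 4)
  step 5: ref 4 -> FAULT, evict 7, frames=[5,4,3] (faults so far: 5)
  step 6: ref 3 -> HIT, frames=[5,4,3] (faults so far: 5)
  step 7: ref 4 -> HIT, frames=[5,4,3] (faults so far: 5)
  step 8: ref 1 -> FAULT, evict 3, frames=[5,4,1] (faults so far: 6)
  step 9: ref 5 -> HIT, frames=[5,4,1] (faults so far: 6)
  step 10: ref 1 -> HIT, frames=[5,4,1] (faults so far: 6)
  step 11: ref 1 -> HIT, frames=[5,4,1] (faults so far: 6)
  FIFO total faults: 6
--- LRU ---
  step 0: ref 4 -> FAULT, frames=[4,-,-] (faults so far: 1)
  step 1: ref 7 -> FAULT, frames=[4,7,-] (faults so far: 2)
  step 2: ref 3 -> FAULT, frames=[4,7,3] (faults so far: 3)
  step 3: ref 3 -> HIT, frames=[4,7,3] (faults so far: 3)
  step 4: ref 5 -> FAULT, evict 4, frames=[5,7,3] (faults so far: 4)
  step 5: ref 4 -> FAULT, evict 7, frames=[5,4,3] (faults so far: 5)
  step 6: ref 3 -> HIT, frames=[5,4,3] (faults so far: 5)
  step 7: ref 4 -> HIT, frames=[5,4,3] (faults so far: 5)
  step 8: ref 1 -> FAULT, evict 5, frames=[1,4,3] (faults so far: 6)
  step 9: ref 5 -> FAULT, evict 3, frames=[1,4,5] (faults so far: 7)
  step 10: ref 1 -> HIT, frames=[1,4,5] (faults so far: 7)
  step 11: ref 1 -> HIT, frames=[1,4,5] (faults so far: 7)
  LRU total faults: 7
--- Optimal ---
  step 0: ref 4 -> FAULT, frames=[4,-,-] (faults so far: 1)
  step 1: ref 7 -> FAULT, frames=[4,7,-] (faults so far: 2)
  step 2: ref 3 -> FAULT, frames=[4,7,3] (faults so far: 3)
  step 3: ref 3 -> HIT, frames=[4,7,3] (faults so far: 3)
  step 4: ref 5 -> FAULT, evict 7, frames=[4,5,3] (faults so far: 4)
  step 5: ref 4 -> HIT, frames=[4,5,3] (faults so far: 4)
  step 6: ref 3 -> HIT, frames=[4,5,3] (faults so far: 4)
  step 7: ref 4 -> HIT, frames=[4,5,3] (faults so far: 4)
  step 8: ref 1 -> FAULT, evict 3, frames=[4,5,1] (faults so far: 5)
  step 9: ref 5 -> HIT, frames=[4,5,1] (faults so far: 5)
  step 10: ref 1 -> HIT, frames=[4,5,1] (faults so far: 5)
  step 11: ref 1 -> HIT, frames=[4,5,1] (faults so far: 5)
  Optimal total faults: 5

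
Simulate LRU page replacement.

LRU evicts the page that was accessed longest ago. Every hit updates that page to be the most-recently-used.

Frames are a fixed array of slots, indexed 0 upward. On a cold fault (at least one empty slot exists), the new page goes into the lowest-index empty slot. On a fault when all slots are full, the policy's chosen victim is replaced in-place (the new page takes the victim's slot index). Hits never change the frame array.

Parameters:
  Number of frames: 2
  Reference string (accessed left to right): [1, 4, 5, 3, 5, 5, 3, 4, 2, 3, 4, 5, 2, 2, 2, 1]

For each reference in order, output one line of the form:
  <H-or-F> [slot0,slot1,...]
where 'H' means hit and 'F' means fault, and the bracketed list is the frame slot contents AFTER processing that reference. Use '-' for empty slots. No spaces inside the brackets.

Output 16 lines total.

F [1,-]
F [1,4]
F [5,4]
F [5,3]
H [5,3]
H [5,3]
H [5,3]
F [4,3]
F [4,2]
F [3,2]
F [3,4]
F [5,4]
F [5,2]
H [5,2]
H [5,2]
F [1,2]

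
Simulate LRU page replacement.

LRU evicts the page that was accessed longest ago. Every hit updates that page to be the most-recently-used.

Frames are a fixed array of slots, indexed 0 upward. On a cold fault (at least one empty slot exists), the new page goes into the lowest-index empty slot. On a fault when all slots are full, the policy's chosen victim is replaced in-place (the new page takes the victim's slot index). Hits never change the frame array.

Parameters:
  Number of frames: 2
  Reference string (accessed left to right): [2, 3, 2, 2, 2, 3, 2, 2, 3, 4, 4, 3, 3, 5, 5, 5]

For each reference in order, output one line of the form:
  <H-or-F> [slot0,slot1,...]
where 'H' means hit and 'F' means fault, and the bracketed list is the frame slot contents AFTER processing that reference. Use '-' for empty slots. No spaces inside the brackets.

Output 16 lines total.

F [2,-]
F [2,3]
H [2,3]
H [2,3]
H [2,3]
H [2,3]
H [2,3]
H [2,3]
H [2,3]
F [4,3]
H [4,3]
H [4,3]
H [4,3]
F [5,3]
H [5,3]
H [5,3]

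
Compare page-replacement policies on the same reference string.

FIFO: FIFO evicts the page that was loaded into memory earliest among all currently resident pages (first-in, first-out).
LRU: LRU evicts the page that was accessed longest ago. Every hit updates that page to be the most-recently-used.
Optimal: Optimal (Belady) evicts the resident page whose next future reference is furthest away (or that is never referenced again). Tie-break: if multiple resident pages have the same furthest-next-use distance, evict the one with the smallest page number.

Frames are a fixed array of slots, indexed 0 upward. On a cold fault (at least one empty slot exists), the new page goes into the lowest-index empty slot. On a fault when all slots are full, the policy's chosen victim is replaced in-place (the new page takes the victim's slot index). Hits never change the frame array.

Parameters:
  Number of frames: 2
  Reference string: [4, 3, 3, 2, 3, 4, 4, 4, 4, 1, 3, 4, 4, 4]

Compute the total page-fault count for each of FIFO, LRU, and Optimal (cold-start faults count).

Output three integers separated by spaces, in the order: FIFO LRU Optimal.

--- FIFO ---
  step 0: ref 4 -> FAULT, frames=[4,-] (faults so far: 1)
  step 1: ref 3 -> FAULT, frames=[4,3] (faults so far: 2)
  step 2: ref 3 -> HIT, frames=[4,3] (faults so far: 2)
  step 3: ref 2 -> FAULT, evict 4, frames=[2,3] (faults so far: 3)
  step 4: ref 3 -> HIT, frames=[2,3] (faults so far: 3)
  step 5: ref 4 -> FAULT, evict 3, frames=[2,4] (faults so far: 4)
  step 6: ref 4 -> HIT, frames=[2,4] (faults so far: 4)
  step 7: ref 4 -> HIT, frames=[2,4] (faults so far: 4)
  step 8: ref 4 -> HIT, frames=[2,4] (faults so far: 4)
  step 9: ref 1 -> FAULT, evict 2, frames=[1,4] (faults so far: 5)
  step 10: ref 3 -> FAULT, evict 4, frames=[1,3] (faults so far: 6)
  step 11: ref 4 -> FAULT, evict 1, frames=[4,3] (faults so far: 7)
  step 12: ref 4 -> HIT, frames=[4,3] (faults so far: 7)
  step 13: ref 4 -> HIT, frames=[4,3] (faults so far: 7)
  FIFO total faults: 7
--- LRU ---
  step 0: ref 4 -> FAULT, frames=[4,-] (faults so far: 1)
  step 1: ref 3 -> FAULT, frames=[4,3] (faults so far: 2)
  step 2: ref 3 -> HIT, frames=[4,3] (faults so far: 2)
  step 3: ref 2 -> FAULT, evict 4, frames=[2,3] (faults so far: 3)
  step 4: ref 3 -> HIT, frames=[2,3] (faults so far: 3)
  step 5: ref 4 -> FAULT, evict 2, frames=[4,3] (faults so far: 4)
  step 6: ref 4 -> HIT, frames=[4,3] (faults so far: 4)
  step 7: ref 4 -> HIT, frames=[4,3] (faults so far: 4)
  step 8: ref 4 -> HIT, frames=[4,3] (faults so far: 4)
  step 9: ref 1 -> FAULT, evict 3, frames=[4,1] (faults so far: 5)
  step 10: ref 3 -> FAULT, evict 4, frames=[3,1] (faults so far: 6)
  step 11: ref 4 -> FAULT, evict 1, frames=[3,4] (faults so far: 7)
  step 12: ref 4 -> HIT, frames=[3,4] (faults so far: 7)
  step 13: ref 4 -> HIT, frames=[3,4] (faults so far: 7)
  LRU total faults: 7
--- Optimal ---
  step 0: ref 4 -> FAULT, frames=[4,-] (faults so far: 1)
  step 1: ref 3 -> FAULT, frames=[4,3] (faults so far: 2)
  step 2: ref 3 -> HIT, frames=[4,3] (faults so far: 2)
  step 3: ref 2 -> FAULT, evict 4, frames=[2,3] (faults so far: 3)
  step 4: ref 3 -> HIT, frames=[2,3] (faults so far: 3)
  step 5: ref 4 -> FAULT, evict 2, frames=[4,3] (faults so far: 4)
  step 6: ref 4 -> HIT, frames=[4,3] (faults so far: 4)
  step 7: ref 4 -> HIT, frames=[4,3] (faults so far: 4)
  step 8: ref 4 -> HIT, frames=[4,3] (faults so far: 4)
  step 9: ref 1 -> FAULT, evict 4, frames=[1,3] (faults so far: 5)
  step 10: ref 3 -> HIT, frames=[1,3] (faults so far: 5)
  step 11: ref 4 -> FAULT, evict 1, frames=[4,3] (faults so far: 6)
  step 12: ref 4 -> HIT, frames=[4,3] (faults so far: 6)
  step 13: ref 4 -> HIT, frames=[4,3] (faults so far: 6)
  Optimal total faults: 6

Answer: 7 7 6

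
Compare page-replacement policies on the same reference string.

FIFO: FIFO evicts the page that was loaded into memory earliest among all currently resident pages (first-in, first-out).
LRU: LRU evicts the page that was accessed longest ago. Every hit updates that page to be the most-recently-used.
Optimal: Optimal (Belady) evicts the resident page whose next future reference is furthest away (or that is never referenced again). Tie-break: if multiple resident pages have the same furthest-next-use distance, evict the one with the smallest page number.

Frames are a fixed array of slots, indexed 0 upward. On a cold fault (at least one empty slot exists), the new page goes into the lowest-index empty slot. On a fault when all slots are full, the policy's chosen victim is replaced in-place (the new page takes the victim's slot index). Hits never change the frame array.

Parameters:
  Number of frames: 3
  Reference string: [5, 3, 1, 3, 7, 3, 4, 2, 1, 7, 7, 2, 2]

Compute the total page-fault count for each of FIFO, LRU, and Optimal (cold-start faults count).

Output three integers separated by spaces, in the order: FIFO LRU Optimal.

Answer: 8 8 6

Derivation:
--- FIFO ---
  step 0: ref 5 -> FAULT, frames=[5,-,-] (faults so far: 1)
  step 1: ref 3 -> FAULT, frames=[5,3,-] (faults so far: 2)
  step 2: ref 1 -> FAULT, frames=[5,3,1] (faults so far: 3)
  step 3: ref 3 -> HIT, frames=[5,3,1] (faults so far: 3)
  step 4: ref 7 -> FAULT, evict 5, frames=[7,3,1] (faults so far: 4)
  step 5: ref 3 -> HIT, frames=[7,3,1] (faults so far: 4)
  step 6: ref 4 -> FAULT, evict 3, frames=[7,4,1] (faults so far: 5)
  step 7: ref 2 -> FAULT, evict 1, frames=[7,4,2] (faults so far: 6)
  step 8: ref 1 -> FAULT, evict 7, frames=[1,4,2] (faults so far: 7)
  step 9: ref 7 -> FAULT, evict 4, frames=[1,7,2] (faults so far: 8)
  step 10: ref 7 -> HIT, frames=[1,7,2] (faults so far: 8)
  step 11: ref 2 -> HIT, frames=[1,7,2] (faults so far: 8)
  step 12: ref 2 -> HIT, frames=[1,7,2] (faults so far: 8)
  FIFO total faults: 8
--- LRU ---
  step 0: ref 5 -> FAULT, frames=[5,-,-] (faults so far: 1)
  step 1: ref 3 -> FAULT, frames=[5,3,-] (faults so far: 2)
  step 2: ref 1 -> FAULT, frames=[5,3,1] (faults so far: 3)
  step 3: ref 3 -> HIT, frames=[5,3,1] (faults so far: 3)
  step 4: ref 7 -> FAULT, evict 5, frames=[7,3,1] (faults so far: 4)
  step 5: ref 3 -> HIT, frames=[7,3,1] (faults so far: 4)
  step 6: ref 4 -> FAULT, evict 1, frames=[7,3,4] (faults so far: 5)
  step 7: ref 2 -> FAULT, evict 7, frames=[2,3,4] (faults so far: 6)
  step 8: ref 1 -> FAULT, evict 3, frames=[2,1,4] (faults so far: 7)
  step 9: ref 7 -> FAULT, evict 4, frames=[2,1,7] (faults so far: 8)
  step 10: ref 7 -> HIT, frames=[2,1,7] (faults so far: 8)
  step 11: ref 2 -> HIT, frames=[2,1,7] (faults so far: 8)
  step 12: ref 2 -> HIT, frames=[2,1,7] (faults so far: 8)
  LRU total faults: 8
--- Optimal ---
  step 0: ref 5 -> FAULT, frames=[5,-,-] (faults so far: 1)
  step 1: ref 3 -> FAULT, frames=[5,3,-] (faults so far: 2)
  step 2: ref 1 -> FAULT, frames=[5,3,1] (faults so far: 3)
  step 3: ref 3 -> HIT, frames=[5,3,1] (faults so far: 3)
  step 4: ref 7 -> FAULT, evict 5, frames=[7,3,1] (faults so far: 4)
  step 5: ref 3 -> HIT, frames=[7,3,1] (faults so far: 4)
  step 6: ref 4 -> FAULT, evict 3, frames=[7,4,1] (faults so far: 5)
  step 7: ref 2 -> FAULT, evict 4, frames=[7,2,1] (faults so far: 6)
  step 8: ref 1 -> HIT, frames=[7,2,1] (faults so far: 6)
  step 9: ref 7 -> HIT, frames=[7,2,1] (faults so far: 6)
  step 10: ref 7 -> HIT, frames=[7,2,1] (faults so far: 6)
  step 11: ref 2 -> HIT, frames=[7,2,1] (faults so far: 6)
  step 12: ref 2 -> HIT, frames=[7,2,1] (faults so far: 6)
  Optimal total faults: 6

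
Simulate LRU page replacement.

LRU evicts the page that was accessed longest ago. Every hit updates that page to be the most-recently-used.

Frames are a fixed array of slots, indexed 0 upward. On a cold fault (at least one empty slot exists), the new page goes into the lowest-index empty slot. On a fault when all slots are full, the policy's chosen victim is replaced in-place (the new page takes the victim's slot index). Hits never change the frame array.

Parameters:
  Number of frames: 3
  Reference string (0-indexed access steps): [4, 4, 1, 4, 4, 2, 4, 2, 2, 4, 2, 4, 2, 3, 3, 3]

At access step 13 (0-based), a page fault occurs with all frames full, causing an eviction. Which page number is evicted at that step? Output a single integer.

Step 0: ref 4 -> FAULT, frames=[4,-,-]
Step 1: ref 4 -> HIT, frames=[4,-,-]
Step 2: ref 1 -> FAULT, frames=[4,1,-]
Step 3: ref 4 -> HIT, frames=[4,1,-]
Step 4: ref 4 -> HIT, frames=[4,1,-]
Step 5: ref 2 -> FAULT, frames=[4,1,2]
Step 6: ref 4 -> HIT, frames=[4,1,2]
Step 7: ref 2 -> HIT, frames=[4,1,2]
Step 8: ref 2 -> HIT, frames=[4,1,2]
Step 9: ref 4 -> HIT, frames=[4,1,2]
Step 10: ref 2 -> HIT, frames=[4,1,2]
Step 11: ref 4 -> HIT, frames=[4,1,2]
Step 12: ref 2 -> HIT, frames=[4,1,2]
Step 13: ref 3 -> FAULT, evict 1, frames=[4,3,2]
At step 13: evicted page 1

Answer: 1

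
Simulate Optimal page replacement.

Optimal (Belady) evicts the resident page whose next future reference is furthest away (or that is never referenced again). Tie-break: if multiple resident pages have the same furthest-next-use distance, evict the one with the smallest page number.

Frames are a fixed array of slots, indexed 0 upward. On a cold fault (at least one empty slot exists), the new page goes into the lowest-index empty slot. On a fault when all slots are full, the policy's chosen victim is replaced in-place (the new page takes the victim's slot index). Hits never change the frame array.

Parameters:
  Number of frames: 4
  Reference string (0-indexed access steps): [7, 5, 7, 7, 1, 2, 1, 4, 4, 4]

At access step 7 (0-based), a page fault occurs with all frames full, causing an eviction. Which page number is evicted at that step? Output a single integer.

Answer: 1

Derivation:
Step 0: ref 7 -> FAULT, frames=[7,-,-,-]
Step 1: ref 5 -> FAULT, frames=[7,5,-,-]
Step 2: ref 7 -> HIT, frames=[7,5,-,-]
Step 3: ref 7 -> HIT, frames=[7,5,-,-]
Step 4: ref 1 -> FAULT, frames=[7,5,1,-]
Step 5: ref 2 -> FAULT, frames=[7,5,1,2]
Step 6: ref 1 -> HIT, frames=[7,5,1,2]
Step 7: ref 4 -> FAULT, evict 1, frames=[7,5,4,2]
At step 7: evicted page 1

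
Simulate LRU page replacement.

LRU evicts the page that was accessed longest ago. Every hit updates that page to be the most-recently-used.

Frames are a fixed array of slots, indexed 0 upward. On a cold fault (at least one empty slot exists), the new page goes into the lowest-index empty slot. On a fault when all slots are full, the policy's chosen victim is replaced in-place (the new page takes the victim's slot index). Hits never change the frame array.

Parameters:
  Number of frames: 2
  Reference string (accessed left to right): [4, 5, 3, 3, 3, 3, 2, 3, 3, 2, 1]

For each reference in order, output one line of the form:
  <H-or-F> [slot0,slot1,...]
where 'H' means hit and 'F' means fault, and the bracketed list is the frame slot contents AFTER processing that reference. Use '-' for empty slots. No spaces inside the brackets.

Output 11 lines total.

F [4,-]
F [4,5]
F [3,5]
H [3,5]
H [3,5]
H [3,5]
F [3,2]
H [3,2]
H [3,2]
H [3,2]
F [1,2]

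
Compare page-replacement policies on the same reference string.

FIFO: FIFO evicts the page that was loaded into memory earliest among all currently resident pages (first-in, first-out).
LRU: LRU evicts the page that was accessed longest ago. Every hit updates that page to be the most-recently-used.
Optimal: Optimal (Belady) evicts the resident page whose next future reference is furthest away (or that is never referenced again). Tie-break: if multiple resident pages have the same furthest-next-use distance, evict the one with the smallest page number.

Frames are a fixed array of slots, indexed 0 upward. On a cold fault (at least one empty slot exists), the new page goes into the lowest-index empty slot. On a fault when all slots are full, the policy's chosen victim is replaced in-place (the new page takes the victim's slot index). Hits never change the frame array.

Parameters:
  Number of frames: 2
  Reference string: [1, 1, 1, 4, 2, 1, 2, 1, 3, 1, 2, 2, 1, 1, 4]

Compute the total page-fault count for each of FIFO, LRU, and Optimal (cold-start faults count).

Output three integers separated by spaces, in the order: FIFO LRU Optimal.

--- FIFO ---
  step 0: ref 1 -> FAULT, frames=[1,-] (faults so far: 1)
  step 1: ref 1 -> HIT, frames=[1,-] (faults so far: 1)
  step 2: ref 1 -> HIT, frames=[1,-] (faults so far: 1)
  step 3: ref 4 -> FAULT, frames=[1,4] (faults so far: 2)
  step 4: ref 2 -> FAULT, evict 1, frames=[2,4] (faults so far: 3)
  step 5: ref 1 -> FAULT, evict 4, frames=[2,1] (faults so far: 4)
  step 6: ref 2 -> HIT, frames=[2,1] (faults so far: 4)
  step 7: ref 1 -> HIT, frames=[2,1] (faults so far: 4)
  step 8: ref 3 -> FAULT, evict 2, frames=[3,1] (faults so far: 5)
  step 9: ref 1 -> HIT, frames=[3,1] (faults so far: 5)
  step 10: ref 2 -> FAULT, evict 1, frames=[3,2] (faults so far: 6)
  step 11: ref 2 -> HIT, frames=[3,2] (faults so far: 6)
  step 12: ref 1 -> FAULT, evict 3, frames=[1,2] (faults so far: 7)
  step 13: ref 1 -> HIT, frames=[1,2] (faults so far: 7)
  step 14: ref 4 -> FAULT, evict 2, frames=[1,4] (faults so far: 8)
  FIFO total faults: 8
--- LRU ---
  step 0: ref 1 -> FAULT, frames=[1,-] (faults so far: 1)
  step 1: ref 1 -> HIT, frames=[1,-] (faults so far: 1)
  step 2: ref 1 -> HIT, frames=[1,-] (faults so far: 1)
  step 3: ref 4 -> FAULT, frames=[1,4] (faults so far: 2)
  step 4: ref 2 -> FAULT, evict 1, frames=[2,4] (faults so far: 3)
  step 5: ref 1 -> FAULT, evict 4, frames=[2,1] (faults so far: 4)
  step 6: ref 2 -> HIT, frames=[2,1] (faults so far: 4)
  step 7: ref 1 -> HIT, frames=[2,1] (faults so far: 4)
  step 8: ref 3 -> FAULT, evict 2, frames=[3,1] (faults so far: 5)
  step 9: ref 1 -> HIT, frames=[3,1] (faults so far: 5)
  step 10: ref 2 -> FAULT, evict 3, frames=[2,1] (faults so far: 6)
  step 11: ref 2 -> HIT, frames=[2,1] (faults so far: 6)
  step 12: ref 1 -> HIT, frames=[2,1] (faults so far: 6)
  step 13: ref 1 -> HIT, frames=[2,1] (faults so far: 6)
  step 14: ref 4 -> FAULT, evict 2, frames=[4,1] (faults so far: 7)
  LRU total faults: 7
--- Optimal ---
  step 0: ref 1 -> FAULT, frames=[1,-] (faults so far: 1)
  step 1: ref 1 -> HIT, frames=[1,-] (faults so far: 1)
  step 2: ref 1 -> HIT, frames=[1,-] (faults so far: 1)
  step 3: ref 4 -> FAULT, frames=[1,4] (faults so far: 2)
  step 4: ref 2 -> FAULT, evict 4, frames=[1,2] (faults so far: 3)
  step 5: ref 1 -> HIT, frames=[1,2] (faults so far: 3)
  step 6: ref 2 -> HIT, frames=[1,2] (faults so far: 3)
  step 7: ref 1 -> HIT, frames=[1,2] (faults so far: 3)
  step 8: ref 3 -> FAULT, evict 2, frames=[1,3] (faults so far: 4)
  step 9: ref 1 -> HIT, frames=[1,3] (faults so far: 4)
  step 10: ref 2 -> FAULT, evict 3, frames=[1,2] (faults so far: 5)
  step 11: ref 2 -> HIT, frames=[1,2] (faults so far: 5)
  step 12: ref 1 -> HIT, frames=[1,2] (faults so far: 5)
  step 13: ref 1 -> HIT, frames=[1,2] (faults so far: 5)
  step 14: ref 4 -> FAULT, evict 1, frames=[4,2] (faults so far: 6)
  Optimal total faults: 6

Answer: 8 7 6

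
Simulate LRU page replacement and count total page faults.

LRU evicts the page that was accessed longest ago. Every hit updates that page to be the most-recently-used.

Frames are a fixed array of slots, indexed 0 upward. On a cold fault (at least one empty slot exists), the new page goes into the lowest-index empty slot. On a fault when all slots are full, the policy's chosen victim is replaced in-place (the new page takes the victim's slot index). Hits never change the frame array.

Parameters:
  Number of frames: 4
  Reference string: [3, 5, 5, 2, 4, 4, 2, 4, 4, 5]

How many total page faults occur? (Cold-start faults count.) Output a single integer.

Answer: 4

Derivation:
Step 0: ref 3 → FAULT, frames=[3,-,-,-]
Step 1: ref 5 → FAULT, frames=[3,5,-,-]
Step 2: ref 5 → HIT, frames=[3,5,-,-]
Step 3: ref 2 → FAULT, frames=[3,5,2,-]
Step 4: ref 4 → FAULT, frames=[3,5,2,4]
Step 5: ref 4 → HIT, frames=[3,5,2,4]
Step 6: ref 2 → HIT, frames=[3,5,2,4]
Step 7: ref 4 → HIT, frames=[3,5,2,4]
Step 8: ref 4 → HIT, frames=[3,5,2,4]
Step 9: ref 5 → HIT, frames=[3,5,2,4]
Total faults: 4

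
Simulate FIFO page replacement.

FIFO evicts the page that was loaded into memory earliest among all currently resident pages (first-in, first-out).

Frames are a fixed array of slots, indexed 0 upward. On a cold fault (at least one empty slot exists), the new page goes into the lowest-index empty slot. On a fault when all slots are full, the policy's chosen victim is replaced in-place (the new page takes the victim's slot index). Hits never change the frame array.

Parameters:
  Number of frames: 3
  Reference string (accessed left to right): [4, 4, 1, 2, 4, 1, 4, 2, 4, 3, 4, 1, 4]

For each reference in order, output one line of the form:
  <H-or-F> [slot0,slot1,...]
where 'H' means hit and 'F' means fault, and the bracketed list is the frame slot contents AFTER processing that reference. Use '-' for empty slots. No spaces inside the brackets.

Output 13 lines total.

F [4,-,-]
H [4,-,-]
F [4,1,-]
F [4,1,2]
H [4,1,2]
H [4,1,2]
H [4,1,2]
H [4,1,2]
H [4,1,2]
F [3,1,2]
F [3,4,2]
F [3,4,1]
H [3,4,1]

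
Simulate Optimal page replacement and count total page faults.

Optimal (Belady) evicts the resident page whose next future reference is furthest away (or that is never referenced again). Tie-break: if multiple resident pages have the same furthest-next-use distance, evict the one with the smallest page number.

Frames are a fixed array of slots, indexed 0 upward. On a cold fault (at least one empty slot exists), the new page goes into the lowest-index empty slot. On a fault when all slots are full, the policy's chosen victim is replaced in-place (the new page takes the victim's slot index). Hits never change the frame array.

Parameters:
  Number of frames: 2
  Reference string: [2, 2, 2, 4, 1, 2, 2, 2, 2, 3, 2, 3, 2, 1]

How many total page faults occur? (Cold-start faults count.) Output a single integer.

Step 0: ref 2 → FAULT, frames=[2,-]
Step 1: ref 2 → HIT, frames=[2,-]
Step 2: ref 2 → HIT, frames=[2,-]
Step 3: ref 4 → FAULT, frames=[2,4]
Step 4: ref 1 → FAULT (evict 4), frames=[2,1]
Step 5: ref 2 → HIT, frames=[2,1]
Step 6: ref 2 → HIT, frames=[2,1]
Step 7: ref 2 → HIT, frames=[2,1]
Step 8: ref 2 → HIT, frames=[2,1]
Step 9: ref 3 → FAULT (evict 1), frames=[2,3]
Step 10: ref 2 → HIT, frames=[2,3]
Step 11: ref 3 → HIT, frames=[2,3]
Step 12: ref 2 → HIT, frames=[2,3]
Step 13: ref 1 → FAULT (evict 2), frames=[1,3]
Total faults: 5

Answer: 5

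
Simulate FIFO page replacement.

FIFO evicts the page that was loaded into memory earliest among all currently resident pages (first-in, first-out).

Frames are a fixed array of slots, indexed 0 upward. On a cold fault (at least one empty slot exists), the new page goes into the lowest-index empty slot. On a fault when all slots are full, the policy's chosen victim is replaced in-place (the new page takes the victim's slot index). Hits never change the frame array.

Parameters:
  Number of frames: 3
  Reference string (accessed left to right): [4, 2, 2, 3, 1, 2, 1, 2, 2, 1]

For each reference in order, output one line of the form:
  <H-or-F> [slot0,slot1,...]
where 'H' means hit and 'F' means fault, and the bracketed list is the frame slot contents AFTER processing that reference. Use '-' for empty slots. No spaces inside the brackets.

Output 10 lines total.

F [4,-,-]
F [4,2,-]
H [4,2,-]
F [4,2,3]
F [1,2,3]
H [1,2,3]
H [1,2,3]
H [1,2,3]
H [1,2,3]
H [1,2,3]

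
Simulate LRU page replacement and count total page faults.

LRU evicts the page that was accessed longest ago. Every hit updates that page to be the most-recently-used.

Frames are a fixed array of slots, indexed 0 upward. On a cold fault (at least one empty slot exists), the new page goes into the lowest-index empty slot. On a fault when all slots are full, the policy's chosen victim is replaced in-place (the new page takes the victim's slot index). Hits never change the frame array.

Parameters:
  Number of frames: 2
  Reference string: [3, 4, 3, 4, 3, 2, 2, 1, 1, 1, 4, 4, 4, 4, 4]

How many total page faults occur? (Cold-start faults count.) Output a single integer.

Answer: 5

Derivation:
Step 0: ref 3 → FAULT, frames=[3,-]
Step 1: ref 4 → FAULT, frames=[3,4]
Step 2: ref 3 → HIT, frames=[3,4]
Step 3: ref 4 → HIT, frames=[3,4]
Step 4: ref 3 → HIT, frames=[3,4]
Step 5: ref 2 → FAULT (evict 4), frames=[3,2]
Step 6: ref 2 → HIT, frames=[3,2]
Step 7: ref 1 → FAULT (evict 3), frames=[1,2]
Step 8: ref 1 → HIT, frames=[1,2]
Step 9: ref 1 → HIT, frames=[1,2]
Step 10: ref 4 → FAULT (evict 2), frames=[1,4]
Step 11: ref 4 → HIT, frames=[1,4]
Step 12: ref 4 → HIT, frames=[1,4]
Step 13: ref 4 → HIT, frames=[1,4]
Step 14: ref 4 → HIT, frames=[1,4]
Total faults: 5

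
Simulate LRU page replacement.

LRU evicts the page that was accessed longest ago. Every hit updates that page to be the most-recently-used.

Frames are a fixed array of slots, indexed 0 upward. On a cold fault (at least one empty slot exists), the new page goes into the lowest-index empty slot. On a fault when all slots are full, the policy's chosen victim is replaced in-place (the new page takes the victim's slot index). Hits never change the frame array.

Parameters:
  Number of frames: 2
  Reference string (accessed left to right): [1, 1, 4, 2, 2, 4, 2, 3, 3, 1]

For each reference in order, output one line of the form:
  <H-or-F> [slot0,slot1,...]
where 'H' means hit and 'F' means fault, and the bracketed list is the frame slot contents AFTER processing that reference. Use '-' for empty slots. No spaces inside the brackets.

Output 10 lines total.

F [1,-]
H [1,-]
F [1,4]
F [2,4]
H [2,4]
H [2,4]
H [2,4]
F [2,3]
H [2,3]
F [1,3]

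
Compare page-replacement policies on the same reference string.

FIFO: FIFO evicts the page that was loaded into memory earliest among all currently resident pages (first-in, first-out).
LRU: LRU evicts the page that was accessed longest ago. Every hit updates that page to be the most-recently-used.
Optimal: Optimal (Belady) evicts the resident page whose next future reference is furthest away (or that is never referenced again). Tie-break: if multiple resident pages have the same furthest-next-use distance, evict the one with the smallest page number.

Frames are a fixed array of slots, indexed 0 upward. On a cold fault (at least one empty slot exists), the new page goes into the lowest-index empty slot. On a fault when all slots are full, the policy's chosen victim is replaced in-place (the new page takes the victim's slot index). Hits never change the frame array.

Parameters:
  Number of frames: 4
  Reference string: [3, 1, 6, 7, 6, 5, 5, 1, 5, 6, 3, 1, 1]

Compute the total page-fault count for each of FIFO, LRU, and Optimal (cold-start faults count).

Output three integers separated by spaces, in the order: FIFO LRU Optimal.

Answer: 7 6 5

Derivation:
--- FIFO ---
  step 0: ref 3 -> FAULT, frames=[3,-,-,-] (faults so far: 1)
  step 1: ref 1 -> FAULT, frames=[3,1,-,-] (faults so far: 2)
  step 2: ref 6 -> FAULT, frames=[3,1,6,-] (faults so far: 3)
  step 3: ref 7 -> FAULT, frames=[3,1,6,7] (faults so far: 4)
  step 4: ref 6 -> HIT, frames=[3,1,6,7] (faults so far: 4)
  step 5: ref 5 -> FAULT, evict 3, frames=[5,1,6,7] (faults so far: 5)
  step 6: ref 5 -> HIT, frames=[5,1,6,7] (faults so far: 5)
  step 7: ref 1 -> HIT, frames=[5,1,6,7] (faults so far: 5)
  step 8: ref 5 -> HIT, frames=[5,1,6,7] (faults so far: 5)
  step 9: ref 6 -> HIT, frames=[5,1,6,7] (faults so far: 5)
  step 10: ref 3 -> FAULT, evict 1, frames=[5,3,6,7] (faults so far: 6)
  step 11: ref 1 -> FAULT, evict 6, frames=[5,3,1,7] (faults so far: 7)
  step 12: ref 1 -> HIT, frames=[5,3,1,7] (faults so far: 7)
  FIFO total faults: 7
--- LRU ---
  step 0: ref 3 -> FAULT, frames=[3,-,-,-] (faults so far: 1)
  step 1: ref 1 -> FAULT, frames=[3,1,-,-] (faults so far: 2)
  step 2: ref 6 -> FAULT, frames=[3,1,6,-] (faults so far: 3)
  step 3: ref 7 -> FAULT, frames=[3,1,6,7] (faults so far: 4)
  step 4: ref 6 -> HIT, frames=[3,1,6,7] (faults so far: 4)
  step 5: ref 5 -> FAULT, evict 3, frames=[5,1,6,7] (faults so far: 5)
  step 6: ref 5 -> HIT, frames=[5,1,6,7] (faults so far: 5)
  step 7: ref 1 -> HIT, frames=[5,1,6,7] (faults so far: 5)
  step 8: ref 5 -> HIT, frames=[5,1,6,7] (faults so far: 5)
  step 9: ref 6 -> HIT, frames=[5,1,6,7] (faults so far: 5)
  step 10: ref 3 -> FAULT, evict 7, frames=[5,1,6,3] (faults so far: 6)
  step 11: ref 1 -> HIT, frames=[5,1,6,3] (faults so far: 6)
  step 12: ref 1 -> HIT, frames=[5,1,6,3] (faults so far: 6)
  LRU total faults: 6
--- Optimal ---
  step 0: ref 3 -> FAULT, frames=[3,-,-,-] (faults so far: 1)
  step 1: ref 1 -> FAULT, frames=[3,1,-,-] (faults so far: 2)
  step 2: ref 6 -> FAULT, frames=[3,1,6,-] (faults so far: 3)
  step 3: ref 7 -> FAULT, frames=[3,1,6,7] (faults so far: 4)
  step 4: ref 6 -> HIT, frames=[3,1,6,7] (faults so far: 4)
  step 5: ref 5 -> FAULT, evict 7, frames=[3,1,6,5] (faults so far: 5)
  step 6: ref 5 -> HIT, frames=[3,1,6,5] (faults so far: 5)
  step 7: ref 1 -> HIT, frames=[3,1,6,5] (faults so far: 5)
  step 8: ref 5 -> HIT, frames=[3,1,6,5] (faults so far: 5)
  step 9: ref 6 -> HIT, frames=[3,1,6,5] (faults so far: 5)
  step 10: ref 3 -> HIT, frames=[3,1,6,5] (faults so far: 5)
  step 11: ref 1 -> HIT, frames=[3,1,6,5] (faults so far: 5)
  step 12: ref 1 -> HIT, frames=[3,1,6,5] (faults so far: 5)
  Optimal total faults: 5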